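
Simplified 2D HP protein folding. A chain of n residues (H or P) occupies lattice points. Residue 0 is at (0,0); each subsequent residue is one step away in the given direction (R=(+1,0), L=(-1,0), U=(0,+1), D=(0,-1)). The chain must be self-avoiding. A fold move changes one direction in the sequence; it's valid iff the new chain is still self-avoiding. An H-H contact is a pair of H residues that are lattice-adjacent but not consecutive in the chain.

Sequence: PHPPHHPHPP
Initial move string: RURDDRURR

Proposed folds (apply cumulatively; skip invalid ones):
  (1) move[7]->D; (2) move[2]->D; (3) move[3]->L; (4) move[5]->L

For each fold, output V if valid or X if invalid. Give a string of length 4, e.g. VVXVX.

Answer: XXXX

Derivation:
Initial: RURDDRURR -> [(0, 0), (1, 0), (1, 1), (2, 1), (2, 0), (2, -1), (3, -1), (3, 0), (4, 0), (5, 0)]
Fold 1: move[7]->D => RURDDRUDR INVALID (collision), skipped
Fold 2: move[2]->D => RUDDDRURR INVALID (collision), skipped
Fold 3: move[3]->L => RURLDRURR INVALID (collision), skipped
Fold 4: move[5]->L => RURDDLURR INVALID (collision), skipped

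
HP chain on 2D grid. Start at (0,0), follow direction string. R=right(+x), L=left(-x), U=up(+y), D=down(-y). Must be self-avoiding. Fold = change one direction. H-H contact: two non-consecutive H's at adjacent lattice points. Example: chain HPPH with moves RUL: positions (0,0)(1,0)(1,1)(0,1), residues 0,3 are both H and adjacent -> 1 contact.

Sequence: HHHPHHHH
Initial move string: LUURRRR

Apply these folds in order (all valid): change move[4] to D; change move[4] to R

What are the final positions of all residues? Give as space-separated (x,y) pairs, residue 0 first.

Initial moves: LUURRRR
Fold: move[4]->D => LUURDRR (positions: [(0, 0), (-1, 0), (-1, 1), (-1, 2), (0, 2), (0, 1), (1, 1), (2, 1)])
Fold: move[4]->R => LUURRRR (positions: [(0, 0), (-1, 0), (-1, 1), (-1, 2), (0, 2), (1, 2), (2, 2), (3, 2)])

Answer: (0,0) (-1,0) (-1,1) (-1,2) (0,2) (1,2) (2,2) (3,2)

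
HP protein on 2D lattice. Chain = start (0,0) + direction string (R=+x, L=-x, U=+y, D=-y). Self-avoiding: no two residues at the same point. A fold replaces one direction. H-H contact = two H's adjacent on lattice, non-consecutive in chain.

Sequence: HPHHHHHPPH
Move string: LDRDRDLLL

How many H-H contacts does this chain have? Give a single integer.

Positions: [(0, 0), (-1, 0), (-1, -1), (0, -1), (0, -2), (1, -2), (1, -3), (0, -3), (-1, -3), (-2, -3)]
H-H contact: residue 0 @(0,0) - residue 3 @(0, -1)

Answer: 1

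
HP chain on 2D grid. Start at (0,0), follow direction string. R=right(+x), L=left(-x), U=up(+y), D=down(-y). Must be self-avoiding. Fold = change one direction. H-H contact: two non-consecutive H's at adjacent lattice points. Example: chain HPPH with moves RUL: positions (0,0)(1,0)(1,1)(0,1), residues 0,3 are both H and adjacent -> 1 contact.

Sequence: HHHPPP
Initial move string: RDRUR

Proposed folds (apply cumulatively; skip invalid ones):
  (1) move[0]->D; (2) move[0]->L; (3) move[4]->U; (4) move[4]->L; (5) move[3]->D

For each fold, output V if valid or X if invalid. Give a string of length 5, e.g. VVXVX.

Initial: RDRUR -> [(0, 0), (1, 0), (1, -1), (2, -1), (2, 0), (3, 0)]
Fold 1: move[0]->D => DDRUR VALID
Fold 2: move[0]->L => LDRUR INVALID (collision), skipped
Fold 3: move[4]->U => DDRUU VALID
Fold 4: move[4]->L => DDRUL INVALID (collision), skipped
Fold 5: move[3]->D => DDRDU INVALID (collision), skipped

Answer: VXVXX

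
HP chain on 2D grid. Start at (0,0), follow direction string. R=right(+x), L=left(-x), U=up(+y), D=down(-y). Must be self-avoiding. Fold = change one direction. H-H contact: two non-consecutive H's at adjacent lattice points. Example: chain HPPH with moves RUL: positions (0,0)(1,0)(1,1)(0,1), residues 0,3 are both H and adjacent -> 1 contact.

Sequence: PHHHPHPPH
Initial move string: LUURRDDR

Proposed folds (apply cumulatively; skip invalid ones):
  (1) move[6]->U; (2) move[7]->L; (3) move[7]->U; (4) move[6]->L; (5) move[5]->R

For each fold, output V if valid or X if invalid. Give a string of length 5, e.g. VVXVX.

Initial: LUURRDDR -> [(0, 0), (-1, 0), (-1, 1), (-1, 2), (0, 2), (1, 2), (1, 1), (1, 0), (2, 0)]
Fold 1: move[6]->U => LUURRDUR INVALID (collision), skipped
Fold 2: move[7]->L => LUURRDDL INVALID (collision), skipped
Fold 3: move[7]->U => LUURRDDU INVALID (collision), skipped
Fold 4: move[6]->L => LUURRDLR INVALID (collision), skipped
Fold 5: move[5]->R => LUURRRDR VALID

Answer: XXXXV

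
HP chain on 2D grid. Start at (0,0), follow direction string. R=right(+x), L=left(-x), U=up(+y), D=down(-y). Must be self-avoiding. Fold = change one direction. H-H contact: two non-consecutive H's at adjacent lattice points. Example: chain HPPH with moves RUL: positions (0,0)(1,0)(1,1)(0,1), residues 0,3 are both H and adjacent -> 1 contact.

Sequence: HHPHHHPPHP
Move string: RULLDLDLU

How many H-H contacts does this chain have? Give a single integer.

Positions: [(0, 0), (1, 0), (1, 1), (0, 1), (-1, 1), (-1, 0), (-2, 0), (-2, -1), (-3, -1), (-3, 0)]
H-H contact: residue 0 @(0,0) - residue 5 @(-1, 0)
H-H contact: residue 0 @(0,0) - residue 3 @(0, 1)

Answer: 2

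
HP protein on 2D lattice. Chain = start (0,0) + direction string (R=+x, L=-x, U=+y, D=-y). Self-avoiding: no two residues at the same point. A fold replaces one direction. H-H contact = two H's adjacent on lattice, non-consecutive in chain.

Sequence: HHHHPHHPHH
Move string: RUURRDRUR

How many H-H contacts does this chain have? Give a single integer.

Positions: [(0, 0), (1, 0), (1, 1), (1, 2), (2, 2), (3, 2), (3, 1), (4, 1), (4, 2), (5, 2)]
H-H contact: residue 5 @(3,2) - residue 8 @(4, 2)

Answer: 1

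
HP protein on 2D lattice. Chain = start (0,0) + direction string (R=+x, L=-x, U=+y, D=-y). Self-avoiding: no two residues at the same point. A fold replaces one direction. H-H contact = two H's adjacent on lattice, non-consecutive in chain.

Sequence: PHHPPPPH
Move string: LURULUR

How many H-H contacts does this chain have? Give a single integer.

Positions: [(0, 0), (-1, 0), (-1, 1), (0, 1), (0, 2), (-1, 2), (-1, 3), (0, 3)]
No H-H contacts found.

Answer: 0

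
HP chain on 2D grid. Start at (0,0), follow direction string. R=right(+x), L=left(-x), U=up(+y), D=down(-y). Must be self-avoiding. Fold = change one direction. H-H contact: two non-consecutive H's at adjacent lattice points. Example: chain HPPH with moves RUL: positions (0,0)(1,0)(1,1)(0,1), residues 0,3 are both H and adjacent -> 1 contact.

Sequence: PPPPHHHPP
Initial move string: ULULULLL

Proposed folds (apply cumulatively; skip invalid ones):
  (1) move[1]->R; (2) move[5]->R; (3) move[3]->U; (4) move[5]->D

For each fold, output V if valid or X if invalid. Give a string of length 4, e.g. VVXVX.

Initial: ULULULLL -> [(0, 0), (0, 1), (-1, 1), (-1, 2), (-2, 2), (-2, 3), (-3, 3), (-4, 3), (-5, 3)]
Fold 1: move[1]->R => URULULLL VALID
Fold 2: move[5]->R => URULURLL INVALID (collision), skipped
Fold 3: move[3]->U => URUUULLL VALID
Fold 4: move[5]->D => URUUUDLL INVALID (collision), skipped

Answer: VXVX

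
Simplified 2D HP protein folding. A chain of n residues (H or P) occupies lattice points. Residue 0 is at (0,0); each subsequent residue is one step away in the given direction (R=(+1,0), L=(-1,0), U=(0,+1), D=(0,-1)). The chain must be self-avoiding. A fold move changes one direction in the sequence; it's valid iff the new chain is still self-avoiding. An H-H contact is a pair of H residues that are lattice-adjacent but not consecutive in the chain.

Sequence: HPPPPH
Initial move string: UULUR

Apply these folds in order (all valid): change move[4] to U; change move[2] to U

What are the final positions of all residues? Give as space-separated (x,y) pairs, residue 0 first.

Answer: (0,0) (0,1) (0,2) (0,3) (0,4) (0,5)

Derivation:
Initial moves: UULUR
Fold: move[4]->U => UULUU (positions: [(0, 0), (0, 1), (0, 2), (-1, 2), (-1, 3), (-1, 4)])
Fold: move[2]->U => UUUUU (positions: [(0, 0), (0, 1), (0, 2), (0, 3), (0, 4), (0, 5)])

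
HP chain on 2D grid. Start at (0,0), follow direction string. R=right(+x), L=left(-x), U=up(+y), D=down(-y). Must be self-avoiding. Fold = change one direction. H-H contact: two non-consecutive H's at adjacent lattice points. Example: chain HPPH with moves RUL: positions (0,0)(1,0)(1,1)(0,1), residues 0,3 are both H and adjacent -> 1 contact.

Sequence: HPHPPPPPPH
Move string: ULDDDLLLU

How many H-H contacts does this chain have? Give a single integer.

Positions: [(0, 0), (0, 1), (-1, 1), (-1, 0), (-1, -1), (-1, -2), (-2, -2), (-3, -2), (-4, -2), (-4, -1)]
No H-H contacts found.

Answer: 0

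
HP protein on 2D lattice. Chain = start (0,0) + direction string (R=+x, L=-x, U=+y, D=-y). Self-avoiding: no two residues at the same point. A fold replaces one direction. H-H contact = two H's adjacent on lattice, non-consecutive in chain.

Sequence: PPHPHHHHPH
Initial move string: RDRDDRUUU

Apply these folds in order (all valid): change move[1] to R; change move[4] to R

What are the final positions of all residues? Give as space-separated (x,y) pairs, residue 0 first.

Answer: (0,0) (1,0) (2,0) (3,0) (3,-1) (4,-1) (5,-1) (5,0) (5,1) (5,2)

Derivation:
Initial moves: RDRDDRUUU
Fold: move[1]->R => RRRDDRUUU (positions: [(0, 0), (1, 0), (2, 0), (3, 0), (3, -1), (3, -2), (4, -2), (4, -1), (4, 0), (4, 1)])
Fold: move[4]->R => RRRDRRUUU (positions: [(0, 0), (1, 0), (2, 0), (3, 0), (3, -1), (4, -1), (5, -1), (5, 0), (5, 1), (5, 2)])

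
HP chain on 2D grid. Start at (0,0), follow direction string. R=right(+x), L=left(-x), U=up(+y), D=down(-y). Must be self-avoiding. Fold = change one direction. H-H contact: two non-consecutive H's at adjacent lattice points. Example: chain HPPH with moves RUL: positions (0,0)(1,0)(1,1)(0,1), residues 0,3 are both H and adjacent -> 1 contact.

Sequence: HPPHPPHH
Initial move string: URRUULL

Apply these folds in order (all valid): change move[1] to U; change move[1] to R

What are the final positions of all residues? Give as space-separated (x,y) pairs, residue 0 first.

Initial moves: URRUULL
Fold: move[1]->U => UURUULL (positions: [(0, 0), (0, 1), (0, 2), (1, 2), (1, 3), (1, 4), (0, 4), (-1, 4)])
Fold: move[1]->R => URRUULL (positions: [(0, 0), (0, 1), (1, 1), (2, 1), (2, 2), (2, 3), (1, 3), (0, 3)])

Answer: (0,0) (0,1) (1,1) (2,1) (2,2) (2,3) (1,3) (0,3)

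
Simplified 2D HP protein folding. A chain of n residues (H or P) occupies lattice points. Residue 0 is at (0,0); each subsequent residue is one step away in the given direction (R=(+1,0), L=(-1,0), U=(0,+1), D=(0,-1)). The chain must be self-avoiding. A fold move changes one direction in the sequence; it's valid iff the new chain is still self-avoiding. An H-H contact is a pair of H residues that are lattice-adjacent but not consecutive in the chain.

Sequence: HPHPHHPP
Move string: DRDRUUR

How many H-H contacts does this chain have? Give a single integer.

Answer: 1

Derivation:
Positions: [(0, 0), (0, -1), (1, -1), (1, -2), (2, -2), (2, -1), (2, 0), (3, 0)]
H-H contact: residue 2 @(1,-1) - residue 5 @(2, -1)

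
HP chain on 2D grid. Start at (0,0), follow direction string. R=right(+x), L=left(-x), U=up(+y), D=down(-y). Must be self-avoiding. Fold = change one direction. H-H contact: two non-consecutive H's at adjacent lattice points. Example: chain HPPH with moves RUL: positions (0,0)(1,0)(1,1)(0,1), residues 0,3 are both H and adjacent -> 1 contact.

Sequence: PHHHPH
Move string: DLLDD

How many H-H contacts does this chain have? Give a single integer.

Answer: 0

Derivation:
Positions: [(0, 0), (0, -1), (-1, -1), (-2, -1), (-2, -2), (-2, -3)]
No H-H contacts found.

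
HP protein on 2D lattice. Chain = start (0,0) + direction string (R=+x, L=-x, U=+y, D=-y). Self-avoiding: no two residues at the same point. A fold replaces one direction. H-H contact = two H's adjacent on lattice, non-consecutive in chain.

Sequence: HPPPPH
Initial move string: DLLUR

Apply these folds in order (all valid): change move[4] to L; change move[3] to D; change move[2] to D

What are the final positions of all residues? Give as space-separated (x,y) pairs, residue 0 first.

Initial moves: DLLUR
Fold: move[4]->L => DLLUL (positions: [(0, 0), (0, -1), (-1, -1), (-2, -1), (-2, 0), (-3, 0)])
Fold: move[3]->D => DLLDL (positions: [(0, 0), (0, -1), (-1, -1), (-2, -1), (-2, -2), (-3, -2)])
Fold: move[2]->D => DLDDL (positions: [(0, 0), (0, -1), (-1, -1), (-1, -2), (-1, -3), (-2, -3)])

Answer: (0,0) (0,-1) (-1,-1) (-1,-2) (-1,-3) (-2,-3)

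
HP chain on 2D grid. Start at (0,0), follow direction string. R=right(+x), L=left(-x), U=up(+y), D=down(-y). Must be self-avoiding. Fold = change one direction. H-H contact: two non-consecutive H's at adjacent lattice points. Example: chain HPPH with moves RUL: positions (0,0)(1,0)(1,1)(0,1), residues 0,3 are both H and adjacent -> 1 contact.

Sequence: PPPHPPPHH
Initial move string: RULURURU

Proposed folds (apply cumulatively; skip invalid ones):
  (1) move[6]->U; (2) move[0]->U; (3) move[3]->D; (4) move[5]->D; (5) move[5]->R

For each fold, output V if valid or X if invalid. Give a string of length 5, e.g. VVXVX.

Initial: RULURURU -> [(0, 0), (1, 0), (1, 1), (0, 1), (0, 2), (1, 2), (1, 3), (2, 3), (2, 4)]
Fold 1: move[6]->U => RULURUUU VALID
Fold 2: move[0]->U => UULURUUU VALID
Fold 3: move[3]->D => UULDRUUU INVALID (collision), skipped
Fold 4: move[5]->D => UULURDUU INVALID (collision), skipped
Fold 5: move[5]->R => UULURRUU VALID

Answer: VVXXV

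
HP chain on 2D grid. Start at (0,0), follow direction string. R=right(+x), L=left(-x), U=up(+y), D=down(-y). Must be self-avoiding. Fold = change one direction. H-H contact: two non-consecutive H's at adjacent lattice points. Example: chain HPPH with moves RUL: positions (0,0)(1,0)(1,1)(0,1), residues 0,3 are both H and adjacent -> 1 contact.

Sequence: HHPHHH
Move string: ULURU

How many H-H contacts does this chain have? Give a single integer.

Answer: 1

Derivation:
Positions: [(0, 0), (0, 1), (-1, 1), (-1, 2), (0, 2), (0, 3)]
H-H contact: residue 1 @(0,1) - residue 4 @(0, 2)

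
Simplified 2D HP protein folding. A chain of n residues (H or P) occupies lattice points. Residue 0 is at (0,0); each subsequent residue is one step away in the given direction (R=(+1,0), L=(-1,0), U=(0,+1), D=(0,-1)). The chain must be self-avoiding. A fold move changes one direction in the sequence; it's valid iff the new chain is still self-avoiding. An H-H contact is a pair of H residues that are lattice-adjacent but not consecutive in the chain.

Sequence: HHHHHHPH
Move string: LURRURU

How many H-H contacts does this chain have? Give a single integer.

Answer: 1

Derivation:
Positions: [(0, 0), (-1, 0), (-1, 1), (0, 1), (1, 1), (1, 2), (2, 2), (2, 3)]
H-H contact: residue 0 @(0,0) - residue 3 @(0, 1)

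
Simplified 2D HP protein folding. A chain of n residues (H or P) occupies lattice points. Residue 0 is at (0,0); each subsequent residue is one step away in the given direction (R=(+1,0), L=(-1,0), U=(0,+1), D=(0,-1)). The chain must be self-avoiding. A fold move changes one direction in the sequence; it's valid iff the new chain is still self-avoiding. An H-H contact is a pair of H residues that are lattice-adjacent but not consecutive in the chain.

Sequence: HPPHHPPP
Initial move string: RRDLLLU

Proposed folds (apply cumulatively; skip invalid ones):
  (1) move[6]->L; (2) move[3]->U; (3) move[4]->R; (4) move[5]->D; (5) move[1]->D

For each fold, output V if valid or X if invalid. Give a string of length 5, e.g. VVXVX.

Answer: VXXVV

Derivation:
Initial: RRDLLLU -> [(0, 0), (1, 0), (2, 0), (2, -1), (1, -1), (0, -1), (-1, -1), (-1, 0)]
Fold 1: move[6]->L => RRDLLLL VALID
Fold 2: move[3]->U => RRDULLL INVALID (collision), skipped
Fold 3: move[4]->R => RRDLRLL INVALID (collision), skipped
Fold 4: move[5]->D => RRDLLDL VALID
Fold 5: move[1]->D => RDDLLDL VALID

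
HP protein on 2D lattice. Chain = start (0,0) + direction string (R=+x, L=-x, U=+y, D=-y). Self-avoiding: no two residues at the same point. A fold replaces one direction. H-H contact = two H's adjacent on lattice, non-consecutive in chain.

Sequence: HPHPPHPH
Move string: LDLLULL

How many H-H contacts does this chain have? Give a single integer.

Answer: 0

Derivation:
Positions: [(0, 0), (-1, 0), (-1, -1), (-2, -1), (-3, -1), (-3, 0), (-4, 0), (-5, 0)]
No H-H contacts found.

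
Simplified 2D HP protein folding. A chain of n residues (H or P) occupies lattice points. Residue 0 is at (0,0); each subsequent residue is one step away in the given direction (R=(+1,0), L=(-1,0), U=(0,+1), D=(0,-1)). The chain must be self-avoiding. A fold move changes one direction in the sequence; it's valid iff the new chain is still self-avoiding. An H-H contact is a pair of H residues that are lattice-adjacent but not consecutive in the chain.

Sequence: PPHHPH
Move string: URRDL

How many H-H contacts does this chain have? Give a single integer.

Answer: 1

Derivation:
Positions: [(0, 0), (0, 1), (1, 1), (2, 1), (2, 0), (1, 0)]
H-H contact: residue 2 @(1,1) - residue 5 @(1, 0)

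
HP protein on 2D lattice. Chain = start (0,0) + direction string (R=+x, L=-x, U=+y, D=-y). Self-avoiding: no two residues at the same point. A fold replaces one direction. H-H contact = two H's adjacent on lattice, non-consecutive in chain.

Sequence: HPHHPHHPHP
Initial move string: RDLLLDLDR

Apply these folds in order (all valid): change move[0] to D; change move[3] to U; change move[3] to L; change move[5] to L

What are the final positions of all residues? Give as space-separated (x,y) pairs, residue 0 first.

Answer: (0,0) (0,-1) (0,-2) (-1,-2) (-2,-2) (-3,-2) (-4,-2) (-5,-2) (-5,-3) (-4,-3)

Derivation:
Initial moves: RDLLLDLDR
Fold: move[0]->D => DDLLLDLDR (positions: [(0, 0), (0, -1), (0, -2), (-1, -2), (-2, -2), (-3, -2), (-3, -3), (-4, -3), (-4, -4), (-3, -4)])
Fold: move[3]->U => DDLULDLDR (positions: [(0, 0), (0, -1), (0, -2), (-1, -2), (-1, -1), (-2, -1), (-2, -2), (-3, -2), (-3, -3), (-2, -3)])
Fold: move[3]->L => DDLLLDLDR (positions: [(0, 0), (0, -1), (0, -2), (-1, -2), (-2, -2), (-3, -2), (-3, -3), (-4, -3), (-4, -4), (-3, -4)])
Fold: move[5]->L => DDLLLLLDR (positions: [(0, 0), (0, -1), (0, -2), (-1, -2), (-2, -2), (-3, -2), (-4, -2), (-5, -2), (-5, -3), (-4, -3)])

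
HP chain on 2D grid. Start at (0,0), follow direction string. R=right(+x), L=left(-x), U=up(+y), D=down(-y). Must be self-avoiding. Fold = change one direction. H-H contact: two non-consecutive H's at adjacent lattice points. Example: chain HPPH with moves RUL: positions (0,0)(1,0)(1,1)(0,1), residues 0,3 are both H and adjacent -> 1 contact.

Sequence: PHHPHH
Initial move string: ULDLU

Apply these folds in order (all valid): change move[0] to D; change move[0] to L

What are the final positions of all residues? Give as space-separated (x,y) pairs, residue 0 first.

Answer: (0,0) (-1,0) (-2,0) (-2,-1) (-3,-1) (-3,0)

Derivation:
Initial moves: ULDLU
Fold: move[0]->D => DLDLU (positions: [(0, 0), (0, -1), (-1, -1), (-1, -2), (-2, -2), (-2, -1)])
Fold: move[0]->L => LLDLU (positions: [(0, 0), (-1, 0), (-2, 0), (-2, -1), (-3, -1), (-3, 0)])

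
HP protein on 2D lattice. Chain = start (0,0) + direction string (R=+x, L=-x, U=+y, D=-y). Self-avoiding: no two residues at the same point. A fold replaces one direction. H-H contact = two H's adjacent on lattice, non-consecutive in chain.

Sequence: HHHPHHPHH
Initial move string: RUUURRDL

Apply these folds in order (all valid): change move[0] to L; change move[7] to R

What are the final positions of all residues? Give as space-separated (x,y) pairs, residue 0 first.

Answer: (0,0) (-1,0) (-1,1) (-1,2) (-1,3) (0,3) (1,3) (1,2) (2,2)

Derivation:
Initial moves: RUUURRDL
Fold: move[0]->L => LUUURRDL (positions: [(0, 0), (-1, 0), (-1, 1), (-1, 2), (-1, 3), (0, 3), (1, 3), (1, 2), (0, 2)])
Fold: move[7]->R => LUUURRDR (positions: [(0, 0), (-1, 0), (-1, 1), (-1, 2), (-1, 3), (0, 3), (1, 3), (1, 2), (2, 2)])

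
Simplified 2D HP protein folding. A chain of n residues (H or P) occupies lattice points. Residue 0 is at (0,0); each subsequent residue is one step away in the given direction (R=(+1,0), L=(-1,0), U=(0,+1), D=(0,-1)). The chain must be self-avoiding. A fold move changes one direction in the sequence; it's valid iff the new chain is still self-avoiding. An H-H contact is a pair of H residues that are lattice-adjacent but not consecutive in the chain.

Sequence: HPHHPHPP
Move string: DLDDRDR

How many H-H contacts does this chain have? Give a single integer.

Positions: [(0, 0), (0, -1), (-1, -1), (-1, -2), (-1, -3), (0, -3), (0, -4), (1, -4)]
No H-H contacts found.

Answer: 0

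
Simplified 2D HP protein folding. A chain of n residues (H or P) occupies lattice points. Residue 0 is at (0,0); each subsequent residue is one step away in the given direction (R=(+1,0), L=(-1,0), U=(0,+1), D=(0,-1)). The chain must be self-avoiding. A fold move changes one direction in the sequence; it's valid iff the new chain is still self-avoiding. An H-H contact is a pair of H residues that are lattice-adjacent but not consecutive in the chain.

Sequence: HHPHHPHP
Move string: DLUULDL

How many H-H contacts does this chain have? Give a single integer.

Positions: [(0, 0), (0, -1), (-1, -1), (-1, 0), (-1, 1), (-2, 1), (-2, 0), (-3, 0)]
H-H contact: residue 0 @(0,0) - residue 3 @(-1, 0)
H-H contact: residue 3 @(-1,0) - residue 6 @(-2, 0)

Answer: 2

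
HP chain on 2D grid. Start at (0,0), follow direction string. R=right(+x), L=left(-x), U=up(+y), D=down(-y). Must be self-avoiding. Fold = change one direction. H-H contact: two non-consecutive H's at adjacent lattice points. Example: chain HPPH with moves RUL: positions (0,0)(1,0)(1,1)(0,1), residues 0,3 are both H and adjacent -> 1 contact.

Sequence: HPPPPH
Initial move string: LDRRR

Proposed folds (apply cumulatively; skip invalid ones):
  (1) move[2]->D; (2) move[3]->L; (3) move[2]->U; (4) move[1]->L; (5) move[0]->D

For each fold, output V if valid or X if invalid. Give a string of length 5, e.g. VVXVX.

Answer: VXXVV

Derivation:
Initial: LDRRR -> [(0, 0), (-1, 0), (-1, -1), (0, -1), (1, -1), (2, -1)]
Fold 1: move[2]->D => LDDRR VALID
Fold 2: move[3]->L => LDDLR INVALID (collision), skipped
Fold 3: move[2]->U => LDURR INVALID (collision), skipped
Fold 4: move[1]->L => LLDRR VALID
Fold 5: move[0]->D => DLDRR VALID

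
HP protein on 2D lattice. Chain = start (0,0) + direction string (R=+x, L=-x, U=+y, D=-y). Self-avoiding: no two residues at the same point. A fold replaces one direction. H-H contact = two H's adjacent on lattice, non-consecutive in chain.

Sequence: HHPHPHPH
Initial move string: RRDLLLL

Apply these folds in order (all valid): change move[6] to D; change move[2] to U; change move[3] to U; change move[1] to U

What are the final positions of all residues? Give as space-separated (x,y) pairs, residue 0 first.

Answer: (0,0) (1,0) (1,1) (1,2) (1,3) (0,3) (-1,3) (-1,2)

Derivation:
Initial moves: RRDLLLL
Fold: move[6]->D => RRDLLLD (positions: [(0, 0), (1, 0), (2, 0), (2, -1), (1, -1), (0, -1), (-1, -1), (-1, -2)])
Fold: move[2]->U => RRULLLD (positions: [(0, 0), (1, 0), (2, 0), (2, 1), (1, 1), (0, 1), (-1, 1), (-1, 0)])
Fold: move[3]->U => RRUULLD (positions: [(0, 0), (1, 0), (2, 0), (2, 1), (2, 2), (1, 2), (0, 2), (0, 1)])
Fold: move[1]->U => RUUULLD (positions: [(0, 0), (1, 0), (1, 1), (1, 2), (1, 3), (0, 3), (-1, 3), (-1, 2)])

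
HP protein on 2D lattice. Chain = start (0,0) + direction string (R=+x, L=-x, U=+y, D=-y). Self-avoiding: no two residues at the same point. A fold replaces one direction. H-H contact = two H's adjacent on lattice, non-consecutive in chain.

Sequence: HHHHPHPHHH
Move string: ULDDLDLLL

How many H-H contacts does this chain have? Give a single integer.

Positions: [(0, 0), (0, 1), (-1, 1), (-1, 0), (-1, -1), (-2, -1), (-2, -2), (-3, -2), (-4, -2), (-5, -2)]
H-H contact: residue 0 @(0,0) - residue 3 @(-1, 0)

Answer: 1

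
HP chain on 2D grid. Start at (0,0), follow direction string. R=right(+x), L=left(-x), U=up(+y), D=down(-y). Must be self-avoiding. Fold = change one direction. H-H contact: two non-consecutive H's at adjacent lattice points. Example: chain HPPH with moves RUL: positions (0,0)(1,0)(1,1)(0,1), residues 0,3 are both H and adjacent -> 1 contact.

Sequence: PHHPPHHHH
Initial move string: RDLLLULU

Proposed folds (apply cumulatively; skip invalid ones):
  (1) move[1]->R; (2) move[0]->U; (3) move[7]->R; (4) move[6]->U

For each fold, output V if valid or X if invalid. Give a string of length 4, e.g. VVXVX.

Answer: XXXV

Derivation:
Initial: RDLLLULU -> [(0, 0), (1, 0), (1, -1), (0, -1), (-1, -1), (-2, -1), (-2, 0), (-3, 0), (-3, 1)]
Fold 1: move[1]->R => RRLLLULU INVALID (collision), skipped
Fold 2: move[0]->U => UDLLLULU INVALID (collision), skipped
Fold 3: move[7]->R => RDLLLULR INVALID (collision), skipped
Fold 4: move[6]->U => RDLLLUUU VALID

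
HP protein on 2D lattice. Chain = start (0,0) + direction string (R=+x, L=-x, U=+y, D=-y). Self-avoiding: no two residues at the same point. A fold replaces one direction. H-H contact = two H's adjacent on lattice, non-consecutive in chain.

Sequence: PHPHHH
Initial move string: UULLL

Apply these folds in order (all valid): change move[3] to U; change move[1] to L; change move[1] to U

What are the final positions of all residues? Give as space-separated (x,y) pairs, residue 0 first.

Initial moves: UULLL
Fold: move[3]->U => UULUL (positions: [(0, 0), (0, 1), (0, 2), (-1, 2), (-1, 3), (-2, 3)])
Fold: move[1]->L => ULLUL (positions: [(0, 0), (0, 1), (-1, 1), (-2, 1), (-2, 2), (-3, 2)])
Fold: move[1]->U => UULUL (positions: [(0, 0), (0, 1), (0, 2), (-1, 2), (-1, 3), (-2, 3)])

Answer: (0,0) (0,1) (0,2) (-1,2) (-1,3) (-2,3)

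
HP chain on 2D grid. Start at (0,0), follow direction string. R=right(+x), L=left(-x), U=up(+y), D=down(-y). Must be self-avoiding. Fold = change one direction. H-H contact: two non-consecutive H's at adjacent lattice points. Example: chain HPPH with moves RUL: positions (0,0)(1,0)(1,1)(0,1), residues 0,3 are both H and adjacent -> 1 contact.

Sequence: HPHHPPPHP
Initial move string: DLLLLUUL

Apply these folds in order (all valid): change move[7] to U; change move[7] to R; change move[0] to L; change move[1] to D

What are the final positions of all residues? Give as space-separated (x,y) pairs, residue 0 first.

Initial moves: DLLLLUUL
Fold: move[7]->U => DLLLLUUU (positions: [(0, 0), (0, -1), (-1, -1), (-2, -1), (-3, -1), (-4, -1), (-4, 0), (-4, 1), (-4, 2)])
Fold: move[7]->R => DLLLLUUR (positions: [(0, 0), (0, -1), (-1, -1), (-2, -1), (-3, -1), (-4, -1), (-4, 0), (-4, 1), (-3, 1)])
Fold: move[0]->L => LLLLLUUR (positions: [(0, 0), (-1, 0), (-2, 0), (-3, 0), (-4, 0), (-5, 0), (-5, 1), (-5, 2), (-4, 2)])
Fold: move[1]->D => LDLLLUUR (positions: [(0, 0), (-1, 0), (-1, -1), (-2, -1), (-3, -1), (-4, -1), (-4, 0), (-4, 1), (-3, 1)])

Answer: (0,0) (-1,0) (-1,-1) (-2,-1) (-3,-1) (-4,-1) (-4,0) (-4,1) (-3,1)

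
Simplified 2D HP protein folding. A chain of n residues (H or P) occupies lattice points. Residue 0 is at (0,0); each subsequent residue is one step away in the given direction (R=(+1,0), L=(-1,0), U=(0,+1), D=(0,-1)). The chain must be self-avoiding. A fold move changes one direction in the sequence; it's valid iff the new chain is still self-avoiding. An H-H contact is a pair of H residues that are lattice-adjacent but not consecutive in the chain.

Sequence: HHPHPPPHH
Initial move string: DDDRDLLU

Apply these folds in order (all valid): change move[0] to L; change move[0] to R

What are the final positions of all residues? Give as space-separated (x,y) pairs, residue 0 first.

Answer: (0,0) (1,0) (1,-1) (1,-2) (2,-2) (2,-3) (1,-3) (0,-3) (0,-2)

Derivation:
Initial moves: DDDRDLLU
Fold: move[0]->L => LDDRDLLU (positions: [(0, 0), (-1, 0), (-1, -1), (-1, -2), (0, -2), (0, -3), (-1, -3), (-2, -3), (-2, -2)])
Fold: move[0]->R => RDDRDLLU (positions: [(0, 0), (1, 0), (1, -1), (1, -2), (2, -2), (2, -3), (1, -3), (0, -3), (0, -2)])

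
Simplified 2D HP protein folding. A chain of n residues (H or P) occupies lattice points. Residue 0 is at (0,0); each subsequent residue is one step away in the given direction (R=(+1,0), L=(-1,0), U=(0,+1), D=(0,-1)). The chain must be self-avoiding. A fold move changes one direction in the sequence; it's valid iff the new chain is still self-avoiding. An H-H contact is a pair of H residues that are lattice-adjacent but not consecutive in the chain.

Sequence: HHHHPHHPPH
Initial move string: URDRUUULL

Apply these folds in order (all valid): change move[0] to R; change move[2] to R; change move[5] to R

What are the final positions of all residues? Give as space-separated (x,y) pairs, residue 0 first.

Initial moves: URDRUUULL
Fold: move[0]->R => RRDRUUULL (positions: [(0, 0), (1, 0), (2, 0), (2, -1), (3, -1), (3, 0), (3, 1), (3, 2), (2, 2), (1, 2)])
Fold: move[2]->R => RRRRUUULL (positions: [(0, 0), (1, 0), (2, 0), (3, 0), (4, 0), (4, 1), (4, 2), (4, 3), (3, 3), (2, 3)])
Fold: move[5]->R => RRRRURULL (positions: [(0, 0), (1, 0), (2, 0), (3, 0), (4, 0), (4, 1), (5, 1), (5, 2), (4, 2), (3, 2)])

Answer: (0,0) (1,0) (2,0) (3,0) (4,0) (4,1) (5,1) (5,2) (4,2) (3,2)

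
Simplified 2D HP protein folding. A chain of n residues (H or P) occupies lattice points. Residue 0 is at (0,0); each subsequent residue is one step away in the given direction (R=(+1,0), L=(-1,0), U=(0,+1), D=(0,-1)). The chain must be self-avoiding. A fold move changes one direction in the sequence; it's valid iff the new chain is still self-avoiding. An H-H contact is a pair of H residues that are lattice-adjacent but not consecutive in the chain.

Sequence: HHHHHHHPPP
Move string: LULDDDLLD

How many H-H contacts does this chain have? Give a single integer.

Positions: [(0, 0), (-1, 0), (-1, 1), (-2, 1), (-2, 0), (-2, -1), (-2, -2), (-3, -2), (-4, -2), (-4, -3)]
H-H contact: residue 1 @(-1,0) - residue 4 @(-2, 0)

Answer: 1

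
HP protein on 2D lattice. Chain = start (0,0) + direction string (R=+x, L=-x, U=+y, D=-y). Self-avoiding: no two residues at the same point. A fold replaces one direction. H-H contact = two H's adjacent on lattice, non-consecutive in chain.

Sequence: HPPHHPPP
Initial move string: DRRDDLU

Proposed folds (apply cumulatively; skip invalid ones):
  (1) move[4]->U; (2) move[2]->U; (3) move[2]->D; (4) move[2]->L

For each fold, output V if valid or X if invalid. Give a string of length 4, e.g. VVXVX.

Initial: DRRDDLU -> [(0, 0), (0, -1), (1, -1), (2, -1), (2, -2), (2, -3), (1, -3), (1, -2)]
Fold 1: move[4]->U => DRRDULU INVALID (collision), skipped
Fold 2: move[2]->U => DRUDDLU INVALID (collision), skipped
Fold 3: move[2]->D => DRDDDLU VALID
Fold 4: move[2]->L => DRLDDLU INVALID (collision), skipped

Answer: XXVX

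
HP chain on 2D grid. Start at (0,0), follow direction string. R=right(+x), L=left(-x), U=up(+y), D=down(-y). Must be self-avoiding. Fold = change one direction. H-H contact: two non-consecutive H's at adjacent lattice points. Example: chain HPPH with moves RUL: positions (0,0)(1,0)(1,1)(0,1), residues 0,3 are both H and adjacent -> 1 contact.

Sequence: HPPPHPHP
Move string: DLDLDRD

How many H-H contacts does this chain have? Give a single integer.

Answer: 0

Derivation:
Positions: [(0, 0), (0, -1), (-1, -1), (-1, -2), (-2, -2), (-2, -3), (-1, -3), (-1, -4)]
No H-H contacts found.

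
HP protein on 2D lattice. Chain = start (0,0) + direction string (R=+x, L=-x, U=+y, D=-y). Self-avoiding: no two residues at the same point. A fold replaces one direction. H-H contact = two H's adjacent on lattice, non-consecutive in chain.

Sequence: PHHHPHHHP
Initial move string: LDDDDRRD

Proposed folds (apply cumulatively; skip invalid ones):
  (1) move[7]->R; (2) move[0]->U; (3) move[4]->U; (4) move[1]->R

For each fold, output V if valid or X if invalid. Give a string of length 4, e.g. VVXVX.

Answer: VXXX

Derivation:
Initial: LDDDDRRD -> [(0, 0), (-1, 0), (-1, -1), (-1, -2), (-1, -3), (-1, -4), (0, -4), (1, -4), (1, -5)]
Fold 1: move[7]->R => LDDDDRRR VALID
Fold 2: move[0]->U => UDDDDRRR INVALID (collision), skipped
Fold 3: move[4]->U => LDDDURRR INVALID (collision), skipped
Fold 4: move[1]->R => LRDDDRRR INVALID (collision), skipped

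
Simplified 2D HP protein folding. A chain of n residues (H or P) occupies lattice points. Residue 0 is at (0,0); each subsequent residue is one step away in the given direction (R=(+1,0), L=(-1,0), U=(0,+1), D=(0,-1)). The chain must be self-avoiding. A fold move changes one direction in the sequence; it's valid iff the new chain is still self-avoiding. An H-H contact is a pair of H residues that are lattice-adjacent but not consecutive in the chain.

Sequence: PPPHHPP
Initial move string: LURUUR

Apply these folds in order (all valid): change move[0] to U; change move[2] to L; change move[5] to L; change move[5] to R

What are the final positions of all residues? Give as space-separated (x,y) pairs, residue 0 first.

Answer: (0,0) (0,1) (0,2) (-1,2) (-1,3) (-1,4) (0,4)

Derivation:
Initial moves: LURUUR
Fold: move[0]->U => UURUUR (positions: [(0, 0), (0, 1), (0, 2), (1, 2), (1, 3), (1, 4), (2, 4)])
Fold: move[2]->L => UULUUR (positions: [(0, 0), (0, 1), (0, 2), (-1, 2), (-1, 3), (-1, 4), (0, 4)])
Fold: move[5]->L => UULUUL (positions: [(0, 0), (0, 1), (0, 2), (-1, 2), (-1, 3), (-1, 4), (-2, 4)])
Fold: move[5]->R => UULUUR (positions: [(0, 0), (0, 1), (0, 2), (-1, 2), (-1, 3), (-1, 4), (0, 4)])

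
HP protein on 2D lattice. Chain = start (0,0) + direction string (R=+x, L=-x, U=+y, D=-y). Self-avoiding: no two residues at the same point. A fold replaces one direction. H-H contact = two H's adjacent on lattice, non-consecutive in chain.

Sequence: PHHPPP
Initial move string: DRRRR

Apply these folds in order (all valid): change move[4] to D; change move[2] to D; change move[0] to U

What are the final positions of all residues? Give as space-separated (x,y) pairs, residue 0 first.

Initial moves: DRRRR
Fold: move[4]->D => DRRRD (positions: [(0, 0), (0, -1), (1, -1), (2, -1), (3, -1), (3, -2)])
Fold: move[2]->D => DRDRD (positions: [(0, 0), (0, -1), (1, -1), (1, -2), (2, -2), (2, -3)])
Fold: move[0]->U => URDRD (positions: [(0, 0), (0, 1), (1, 1), (1, 0), (2, 0), (2, -1)])

Answer: (0,0) (0,1) (1,1) (1,0) (2,0) (2,-1)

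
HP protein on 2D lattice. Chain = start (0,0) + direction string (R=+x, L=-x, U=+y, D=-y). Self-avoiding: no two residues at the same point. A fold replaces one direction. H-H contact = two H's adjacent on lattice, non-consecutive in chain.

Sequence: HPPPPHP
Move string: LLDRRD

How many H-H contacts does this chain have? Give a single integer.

Positions: [(0, 0), (-1, 0), (-2, 0), (-2, -1), (-1, -1), (0, -1), (0, -2)]
H-H contact: residue 0 @(0,0) - residue 5 @(0, -1)

Answer: 1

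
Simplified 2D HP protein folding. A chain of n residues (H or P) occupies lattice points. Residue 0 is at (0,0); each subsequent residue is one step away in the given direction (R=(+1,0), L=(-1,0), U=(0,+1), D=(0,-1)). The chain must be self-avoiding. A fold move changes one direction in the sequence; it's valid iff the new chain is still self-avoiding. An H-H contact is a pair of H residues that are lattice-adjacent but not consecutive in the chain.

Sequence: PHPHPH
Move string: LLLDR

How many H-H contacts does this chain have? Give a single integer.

Answer: 0

Derivation:
Positions: [(0, 0), (-1, 0), (-2, 0), (-3, 0), (-3, -1), (-2, -1)]
No H-H contacts found.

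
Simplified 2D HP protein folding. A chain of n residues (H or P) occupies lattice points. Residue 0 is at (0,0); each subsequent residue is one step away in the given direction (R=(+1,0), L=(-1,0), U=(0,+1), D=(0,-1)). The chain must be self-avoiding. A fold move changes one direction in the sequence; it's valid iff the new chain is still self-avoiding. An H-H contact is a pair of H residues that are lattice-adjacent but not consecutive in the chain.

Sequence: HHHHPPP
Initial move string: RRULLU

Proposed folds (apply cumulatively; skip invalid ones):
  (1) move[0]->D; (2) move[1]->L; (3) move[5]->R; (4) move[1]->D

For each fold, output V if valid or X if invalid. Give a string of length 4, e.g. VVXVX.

Answer: XXXX

Derivation:
Initial: RRULLU -> [(0, 0), (1, 0), (2, 0), (2, 1), (1, 1), (0, 1), (0, 2)]
Fold 1: move[0]->D => DRULLU INVALID (collision), skipped
Fold 2: move[1]->L => RLULLU INVALID (collision), skipped
Fold 3: move[5]->R => RRULLR INVALID (collision), skipped
Fold 4: move[1]->D => RDULLU INVALID (collision), skipped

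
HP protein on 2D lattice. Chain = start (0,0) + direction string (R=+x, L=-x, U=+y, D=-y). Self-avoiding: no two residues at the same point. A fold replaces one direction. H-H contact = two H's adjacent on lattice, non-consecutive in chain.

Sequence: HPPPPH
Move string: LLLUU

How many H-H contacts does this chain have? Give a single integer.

Answer: 0

Derivation:
Positions: [(0, 0), (-1, 0), (-2, 0), (-3, 0), (-3, 1), (-3, 2)]
No H-H contacts found.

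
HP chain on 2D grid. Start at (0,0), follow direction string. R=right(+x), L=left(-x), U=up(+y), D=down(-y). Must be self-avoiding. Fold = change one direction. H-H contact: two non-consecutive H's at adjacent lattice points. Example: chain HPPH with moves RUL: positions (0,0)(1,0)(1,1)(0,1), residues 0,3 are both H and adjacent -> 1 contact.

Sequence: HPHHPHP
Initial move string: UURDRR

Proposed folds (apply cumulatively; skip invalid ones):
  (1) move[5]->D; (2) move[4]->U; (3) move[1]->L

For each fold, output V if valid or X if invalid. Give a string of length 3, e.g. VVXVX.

Answer: VXX

Derivation:
Initial: UURDRR -> [(0, 0), (0, 1), (0, 2), (1, 2), (1, 1), (2, 1), (3, 1)]
Fold 1: move[5]->D => UURDRD VALID
Fold 2: move[4]->U => UURDUD INVALID (collision), skipped
Fold 3: move[1]->L => ULRDRD INVALID (collision), skipped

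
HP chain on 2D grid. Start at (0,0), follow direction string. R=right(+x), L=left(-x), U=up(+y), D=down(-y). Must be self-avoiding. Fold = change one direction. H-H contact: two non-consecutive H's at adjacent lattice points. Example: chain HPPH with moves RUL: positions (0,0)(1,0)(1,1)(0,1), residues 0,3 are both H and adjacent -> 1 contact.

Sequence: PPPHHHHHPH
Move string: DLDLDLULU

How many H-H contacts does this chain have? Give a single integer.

Answer: 1

Derivation:
Positions: [(0, 0), (0, -1), (-1, -1), (-1, -2), (-2, -2), (-2, -3), (-3, -3), (-3, -2), (-4, -2), (-4, -1)]
H-H contact: residue 4 @(-2,-2) - residue 7 @(-3, -2)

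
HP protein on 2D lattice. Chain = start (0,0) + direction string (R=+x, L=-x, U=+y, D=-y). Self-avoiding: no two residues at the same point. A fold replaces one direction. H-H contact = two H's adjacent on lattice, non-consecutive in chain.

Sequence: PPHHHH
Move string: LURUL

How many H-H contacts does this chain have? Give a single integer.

Positions: [(0, 0), (-1, 0), (-1, 1), (0, 1), (0, 2), (-1, 2)]
H-H contact: residue 2 @(-1,1) - residue 5 @(-1, 2)

Answer: 1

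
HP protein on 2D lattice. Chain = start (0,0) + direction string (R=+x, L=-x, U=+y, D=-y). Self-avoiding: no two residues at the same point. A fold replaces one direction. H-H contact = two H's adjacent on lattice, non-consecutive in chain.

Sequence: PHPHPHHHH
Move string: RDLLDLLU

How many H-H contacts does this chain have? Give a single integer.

Positions: [(0, 0), (1, 0), (1, -1), (0, -1), (-1, -1), (-1, -2), (-2, -2), (-3, -2), (-3, -1)]
No H-H contacts found.

Answer: 0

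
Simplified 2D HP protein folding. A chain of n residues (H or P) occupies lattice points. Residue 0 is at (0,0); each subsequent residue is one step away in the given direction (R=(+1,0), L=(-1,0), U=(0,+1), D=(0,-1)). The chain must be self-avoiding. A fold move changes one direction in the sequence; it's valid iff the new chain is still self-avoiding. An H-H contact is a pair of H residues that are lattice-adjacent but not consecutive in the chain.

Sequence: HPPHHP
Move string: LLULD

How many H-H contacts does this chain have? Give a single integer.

Answer: 0

Derivation:
Positions: [(0, 0), (-1, 0), (-2, 0), (-2, 1), (-3, 1), (-3, 0)]
No H-H contacts found.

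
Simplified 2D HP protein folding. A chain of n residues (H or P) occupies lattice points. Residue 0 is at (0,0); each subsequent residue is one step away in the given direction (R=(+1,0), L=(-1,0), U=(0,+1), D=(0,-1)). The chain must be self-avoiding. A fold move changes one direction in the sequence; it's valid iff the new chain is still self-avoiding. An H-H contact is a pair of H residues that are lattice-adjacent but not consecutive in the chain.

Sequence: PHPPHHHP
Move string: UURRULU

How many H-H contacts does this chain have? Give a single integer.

Positions: [(0, 0), (0, 1), (0, 2), (1, 2), (2, 2), (2, 3), (1, 3), (1, 4)]
No H-H contacts found.

Answer: 0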